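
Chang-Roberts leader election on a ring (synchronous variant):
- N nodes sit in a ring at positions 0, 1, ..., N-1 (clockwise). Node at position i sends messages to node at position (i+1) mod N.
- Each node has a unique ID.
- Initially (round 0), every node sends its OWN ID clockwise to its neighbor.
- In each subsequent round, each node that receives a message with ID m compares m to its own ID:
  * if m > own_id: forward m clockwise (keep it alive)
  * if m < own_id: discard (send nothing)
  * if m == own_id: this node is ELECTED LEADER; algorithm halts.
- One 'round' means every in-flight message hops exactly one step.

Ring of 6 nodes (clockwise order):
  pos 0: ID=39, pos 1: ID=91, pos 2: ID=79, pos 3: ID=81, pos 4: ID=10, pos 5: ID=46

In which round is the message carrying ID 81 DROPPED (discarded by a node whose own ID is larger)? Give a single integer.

Answer: 4

Derivation:
Round 1: pos1(id91) recv 39: drop; pos2(id79) recv 91: fwd; pos3(id81) recv 79: drop; pos4(id10) recv 81: fwd; pos5(id46) recv 10: drop; pos0(id39) recv 46: fwd
Round 2: pos3(id81) recv 91: fwd; pos5(id46) recv 81: fwd; pos1(id91) recv 46: drop
Round 3: pos4(id10) recv 91: fwd; pos0(id39) recv 81: fwd
Round 4: pos5(id46) recv 91: fwd; pos1(id91) recv 81: drop
Round 5: pos0(id39) recv 91: fwd
Round 6: pos1(id91) recv 91: ELECTED
Message ID 81 originates at pos 3; dropped at pos 1 in round 4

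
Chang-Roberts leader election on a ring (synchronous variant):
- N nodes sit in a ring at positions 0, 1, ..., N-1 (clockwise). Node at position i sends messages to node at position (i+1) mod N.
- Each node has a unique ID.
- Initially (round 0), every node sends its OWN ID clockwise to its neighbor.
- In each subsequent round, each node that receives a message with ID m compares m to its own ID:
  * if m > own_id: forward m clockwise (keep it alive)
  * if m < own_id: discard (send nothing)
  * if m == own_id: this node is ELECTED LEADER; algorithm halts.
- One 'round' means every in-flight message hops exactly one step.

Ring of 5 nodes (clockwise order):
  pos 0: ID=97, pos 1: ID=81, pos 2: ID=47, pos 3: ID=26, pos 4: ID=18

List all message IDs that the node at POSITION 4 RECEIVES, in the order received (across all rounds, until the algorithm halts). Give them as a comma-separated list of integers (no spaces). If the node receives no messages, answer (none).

Answer: 26,47,81,97

Derivation:
Round 1: pos1(id81) recv 97: fwd; pos2(id47) recv 81: fwd; pos3(id26) recv 47: fwd; pos4(id18) recv 26: fwd; pos0(id97) recv 18: drop
Round 2: pos2(id47) recv 97: fwd; pos3(id26) recv 81: fwd; pos4(id18) recv 47: fwd; pos0(id97) recv 26: drop
Round 3: pos3(id26) recv 97: fwd; pos4(id18) recv 81: fwd; pos0(id97) recv 47: drop
Round 4: pos4(id18) recv 97: fwd; pos0(id97) recv 81: drop
Round 5: pos0(id97) recv 97: ELECTED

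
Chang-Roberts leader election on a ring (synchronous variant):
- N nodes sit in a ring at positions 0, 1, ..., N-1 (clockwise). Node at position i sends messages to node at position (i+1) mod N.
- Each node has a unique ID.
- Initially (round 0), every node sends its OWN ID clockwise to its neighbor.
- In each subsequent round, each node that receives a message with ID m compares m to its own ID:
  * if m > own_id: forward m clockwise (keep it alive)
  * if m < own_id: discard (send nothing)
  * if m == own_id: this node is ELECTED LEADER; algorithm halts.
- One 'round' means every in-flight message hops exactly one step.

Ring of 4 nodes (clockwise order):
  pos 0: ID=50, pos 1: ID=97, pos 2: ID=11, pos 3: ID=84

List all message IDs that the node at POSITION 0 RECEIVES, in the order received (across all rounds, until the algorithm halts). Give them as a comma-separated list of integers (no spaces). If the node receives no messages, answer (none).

Round 1: pos1(id97) recv 50: drop; pos2(id11) recv 97: fwd; pos3(id84) recv 11: drop; pos0(id50) recv 84: fwd
Round 2: pos3(id84) recv 97: fwd; pos1(id97) recv 84: drop
Round 3: pos0(id50) recv 97: fwd
Round 4: pos1(id97) recv 97: ELECTED

Answer: 84,97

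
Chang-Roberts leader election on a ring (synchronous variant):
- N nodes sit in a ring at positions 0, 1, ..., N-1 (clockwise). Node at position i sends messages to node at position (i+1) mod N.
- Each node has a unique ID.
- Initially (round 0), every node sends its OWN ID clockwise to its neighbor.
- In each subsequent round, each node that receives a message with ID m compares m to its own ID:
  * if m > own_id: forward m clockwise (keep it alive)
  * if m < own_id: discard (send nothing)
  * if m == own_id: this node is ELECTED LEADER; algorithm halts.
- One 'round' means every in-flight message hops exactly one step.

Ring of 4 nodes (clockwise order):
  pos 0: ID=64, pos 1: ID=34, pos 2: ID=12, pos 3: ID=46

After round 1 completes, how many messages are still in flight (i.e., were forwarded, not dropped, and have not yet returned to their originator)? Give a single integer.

Answer: 2

Derivation:
Round 1: pos1(id34) recv 64: fwd; pos2(id12) recv 34: fwd; pos3(id46) recv 12: drop; pos0(id64) recv 46: drop
After round 1: 2 messages still in flight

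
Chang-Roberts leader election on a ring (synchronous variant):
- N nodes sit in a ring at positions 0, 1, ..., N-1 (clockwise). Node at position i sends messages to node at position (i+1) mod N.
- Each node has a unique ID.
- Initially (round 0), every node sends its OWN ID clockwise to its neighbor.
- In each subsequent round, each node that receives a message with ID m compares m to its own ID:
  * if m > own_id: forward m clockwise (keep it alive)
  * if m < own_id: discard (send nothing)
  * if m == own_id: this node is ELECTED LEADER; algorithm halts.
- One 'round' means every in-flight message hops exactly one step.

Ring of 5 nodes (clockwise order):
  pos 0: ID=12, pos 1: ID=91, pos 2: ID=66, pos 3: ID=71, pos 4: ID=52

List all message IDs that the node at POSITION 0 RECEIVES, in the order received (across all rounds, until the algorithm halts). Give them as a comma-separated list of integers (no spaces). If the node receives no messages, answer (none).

Answer: 52,71,91

Derivation:
Round 1: pos1(id91) recv 12: drop; pos2(id66) recv 91: fwd; pos3(id71) recv 66: drop; pos4(id52) recv 71: fwd; pos0(id12) recv 52: fwd
Round 2: pos3(id71) recv 91: fwd; pos0(id12) recv 71: fwd; pos1(id91) recv 52: drop
Round 3: pos4(id52) recv 91: fwd; pos1(id91) recv 71: drop
Round 4: pos0(id12) recv 91: fwd
Round 5: pos1(id91) recv 91: ELECTED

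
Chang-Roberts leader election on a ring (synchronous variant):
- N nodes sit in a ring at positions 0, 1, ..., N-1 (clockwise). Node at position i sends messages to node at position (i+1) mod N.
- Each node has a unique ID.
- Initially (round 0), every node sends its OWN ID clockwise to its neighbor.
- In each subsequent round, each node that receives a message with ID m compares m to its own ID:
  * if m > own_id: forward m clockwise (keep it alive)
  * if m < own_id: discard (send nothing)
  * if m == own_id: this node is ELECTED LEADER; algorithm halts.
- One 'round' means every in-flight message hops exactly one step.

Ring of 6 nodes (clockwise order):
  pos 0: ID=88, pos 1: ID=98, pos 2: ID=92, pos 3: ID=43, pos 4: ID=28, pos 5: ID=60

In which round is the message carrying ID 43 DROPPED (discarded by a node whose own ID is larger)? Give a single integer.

Round 1: pos1(id98) recv 88: drop; pos2(id92) recv 98: fwd; pos3(id43) recv 92: fwd; pos4(id28) recv 43: fwd; pos5(id60) recv 28: drop; pos0(id88) recv 60: drop
Round 2: pos3(id43) recv 98: fwd; pos4(id28) recv 92: fwd; pos5(id60) recv 43: drop
Round 3: pos4(id28) recv 98: fwd; pos5(id60) recv 92: fwd
Round 4: pos5(id60) recv 98: fwd; pos0(id88) recv 92: fwd
Round 5: pos0(id88) recv 98: fwd; pos1(id98) recv 92: drop
Round 6: pos1(id98) recv 98: ELECTED
Message ID 43 originates at pos 3; dropped at pos 5 in round 2

Answer: 2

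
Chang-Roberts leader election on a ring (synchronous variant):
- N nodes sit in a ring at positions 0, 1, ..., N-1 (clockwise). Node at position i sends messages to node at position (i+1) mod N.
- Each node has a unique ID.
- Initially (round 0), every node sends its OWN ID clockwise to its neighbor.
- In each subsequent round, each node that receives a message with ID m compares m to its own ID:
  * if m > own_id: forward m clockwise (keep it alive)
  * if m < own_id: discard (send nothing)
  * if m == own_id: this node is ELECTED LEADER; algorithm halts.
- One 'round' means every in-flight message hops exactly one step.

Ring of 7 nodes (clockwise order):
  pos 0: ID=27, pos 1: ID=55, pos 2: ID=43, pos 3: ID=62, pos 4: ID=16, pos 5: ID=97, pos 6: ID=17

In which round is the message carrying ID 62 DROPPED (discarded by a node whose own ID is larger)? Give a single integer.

Answer: 2

Derivation:
Round 1: pos1(id55) recv 27: drop; pos2(id43) recv 55: fwd; pos3(id62) recv 43: drop; pos4(id16) recv 62: fwd; pos5(id97) recv 16: drop; pos6(id17) recv 97: fwd; pos0(id27) recv 17: drop
Round 2: pos3(id62) recv 55: drop; pos5(id97) recv 62: drop; pos0(id27) recv 97: fwd
Round 3: pos1(id55) recv 97: fwd
Round 4: pos2(id43) recv 97: fwd
Round 5: pos3(id62) recv 97: fwd
Round 6: pos4(id16) recv 97: fwd
Round 7: pos5(id97) recv 97: ELECTED
Message ID 62 originates at pos 3; dropped at pos 5 in round 2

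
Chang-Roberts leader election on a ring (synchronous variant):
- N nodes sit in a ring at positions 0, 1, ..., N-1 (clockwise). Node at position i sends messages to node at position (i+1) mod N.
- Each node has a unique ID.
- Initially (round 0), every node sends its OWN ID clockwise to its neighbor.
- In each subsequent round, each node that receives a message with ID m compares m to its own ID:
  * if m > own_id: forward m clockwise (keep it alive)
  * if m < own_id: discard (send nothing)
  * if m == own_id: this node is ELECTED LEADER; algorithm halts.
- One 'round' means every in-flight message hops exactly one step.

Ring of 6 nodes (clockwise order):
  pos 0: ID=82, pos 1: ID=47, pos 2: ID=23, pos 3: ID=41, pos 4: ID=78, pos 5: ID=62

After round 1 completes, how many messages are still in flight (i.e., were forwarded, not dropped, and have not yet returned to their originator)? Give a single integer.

Round 1: pos1(id47) recv 82: fwd; pos2(id23) recv 47: fwd; pos3(id41) recv 23: drop; pos4(id78) recv 41: drop; pos5(id62) recv 78: fwd; pos0(id82) recv 62: drop
After round 1: 3 messages still in flight

Answer: 3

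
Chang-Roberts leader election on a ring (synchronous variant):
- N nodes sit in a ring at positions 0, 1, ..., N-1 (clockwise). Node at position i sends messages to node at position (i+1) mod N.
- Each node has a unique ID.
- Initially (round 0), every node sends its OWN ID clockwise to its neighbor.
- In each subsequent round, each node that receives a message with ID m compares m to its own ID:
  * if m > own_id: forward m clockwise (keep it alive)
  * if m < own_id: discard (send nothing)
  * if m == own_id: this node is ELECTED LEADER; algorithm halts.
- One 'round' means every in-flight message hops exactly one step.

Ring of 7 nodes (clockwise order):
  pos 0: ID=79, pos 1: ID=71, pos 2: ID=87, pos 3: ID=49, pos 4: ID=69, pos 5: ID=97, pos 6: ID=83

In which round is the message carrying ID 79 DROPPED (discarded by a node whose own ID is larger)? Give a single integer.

Answer: 2

Derivation:
Round 1: pos1(id71) recv 79: fwd; pos2(id87) recv 71: drop; pos3(id49) recv 87: fwd; pos4(id69) recv 49: drop; pos5(id97) recv 69: drop; pos6(id83) recv 97: fwd; pos0(id79) recv 83: fwd
Round 2: pos2(id87) recv 79: drop; pos4(id69) recv 87: fwd; pos0(id79) recv 97: fwd; pos1(id71) recv 83: fwd
Round 3: pos5(id97) recv 87: drop; pos1(id71) recv 97: fwd; pos2(id87) recv 83: drop
Round 4: pos2(id87) recv 97: fwd
Round 5: pos3(id49) recv 97: fwd
Round 6: pos4(id69) recv 97: fwd
Round 7: pos5(id97) recv 97: ELECTED
Message ID 79 originates at pos 0; dropped at pos 2 in round 2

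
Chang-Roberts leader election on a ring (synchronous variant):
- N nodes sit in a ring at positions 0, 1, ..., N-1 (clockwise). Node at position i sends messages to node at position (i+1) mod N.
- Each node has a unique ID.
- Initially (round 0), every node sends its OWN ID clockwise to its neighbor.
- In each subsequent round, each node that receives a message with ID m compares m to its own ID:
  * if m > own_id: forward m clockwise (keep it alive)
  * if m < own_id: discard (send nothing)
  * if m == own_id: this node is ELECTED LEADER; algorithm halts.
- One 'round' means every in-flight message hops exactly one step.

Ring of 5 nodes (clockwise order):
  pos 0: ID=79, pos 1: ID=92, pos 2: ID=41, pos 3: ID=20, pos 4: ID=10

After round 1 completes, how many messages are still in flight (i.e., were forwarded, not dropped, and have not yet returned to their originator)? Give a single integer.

Answer: 3

Derivation:
Round 1: pos1(id92) recv 79: drop; pos2(id41) recv 92: fwd; pos3(id20) recv 41: fwd; pos4(id10) recv 20: fwd; pos0(id79) recv 10: drop
After round 1: 3 messages still in flight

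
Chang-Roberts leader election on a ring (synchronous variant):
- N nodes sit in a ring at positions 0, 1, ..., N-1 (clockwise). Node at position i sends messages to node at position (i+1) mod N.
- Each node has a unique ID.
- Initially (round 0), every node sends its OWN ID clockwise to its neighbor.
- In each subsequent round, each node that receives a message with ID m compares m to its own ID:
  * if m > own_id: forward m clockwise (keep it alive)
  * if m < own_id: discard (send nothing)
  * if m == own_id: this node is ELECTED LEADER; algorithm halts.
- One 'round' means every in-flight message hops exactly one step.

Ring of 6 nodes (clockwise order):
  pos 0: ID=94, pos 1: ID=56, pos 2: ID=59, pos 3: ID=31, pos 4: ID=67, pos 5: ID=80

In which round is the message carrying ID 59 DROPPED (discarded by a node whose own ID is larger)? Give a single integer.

Round 1: pos1(id56) recv 94: fwd; pos2(id59) recv 56: drop; pos3(id31) recv 59: fwd; pos4(id67) recv 31: drop; pos5(id80) recv 67: drop; pos0(id94) recv 80: drop
Round 2: pos2(id59) recv 94: fwd; pos4(id67) recv 59: drop
Round 3: pos3(id31) recv 94: fwd
Round 4: pos4(id67) recv 94: fwd
Round 5: pos5(id80) recv 94: fwd
Round 6: pos0(id94) recv 94: ELECTED
Message ID 59 originates at pos 2; dropped at pos 4 in round 2

Answer: 2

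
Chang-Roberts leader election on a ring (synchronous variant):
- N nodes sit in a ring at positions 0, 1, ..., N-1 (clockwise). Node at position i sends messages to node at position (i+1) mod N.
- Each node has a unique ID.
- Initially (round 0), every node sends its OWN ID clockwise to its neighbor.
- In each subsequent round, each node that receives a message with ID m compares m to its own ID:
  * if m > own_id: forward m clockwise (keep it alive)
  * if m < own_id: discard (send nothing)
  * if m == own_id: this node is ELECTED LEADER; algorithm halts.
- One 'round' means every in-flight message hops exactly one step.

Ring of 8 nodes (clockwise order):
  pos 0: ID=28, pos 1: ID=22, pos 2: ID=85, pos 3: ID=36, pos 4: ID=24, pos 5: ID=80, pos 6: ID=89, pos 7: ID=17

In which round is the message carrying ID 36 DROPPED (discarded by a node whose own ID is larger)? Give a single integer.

Round 1: pos1(id22) recv 28: fwd; pos2(id85) recv 22: drop; pos3(id36) recv 85: fwd; pos4(id24) recv 36: fwd; pos5(id80) recv 24: drop; pos6(id89) recv 80: drop; pos7(id17) recv 89: fwd; pos0(id28) recv 17: drop
Round 2: pos2(id85) recv 28: drop; pos4(id24) recv 85: fwd; pos5(id80) recv 36: drop; pos0(id28) recv 89: fwd
Round 3: pos5(id80) recv 85: fwd; pos1(id22) recv 89: fwd
Round 4: pos6(id89) recv 85: drop; pos2(id85) recv 89: fwd
Round 5: pos3(id36) recv 89: fwd
Round 6: pos4(id24) recv 89: fwd
Round 7: pos5(id80) recv 89: fwd
Round 8: pos6(id89) recv 89: ELECTED
Message ID 36 originates at pos 3; dropped at pos 5 in round 2

Answer: 2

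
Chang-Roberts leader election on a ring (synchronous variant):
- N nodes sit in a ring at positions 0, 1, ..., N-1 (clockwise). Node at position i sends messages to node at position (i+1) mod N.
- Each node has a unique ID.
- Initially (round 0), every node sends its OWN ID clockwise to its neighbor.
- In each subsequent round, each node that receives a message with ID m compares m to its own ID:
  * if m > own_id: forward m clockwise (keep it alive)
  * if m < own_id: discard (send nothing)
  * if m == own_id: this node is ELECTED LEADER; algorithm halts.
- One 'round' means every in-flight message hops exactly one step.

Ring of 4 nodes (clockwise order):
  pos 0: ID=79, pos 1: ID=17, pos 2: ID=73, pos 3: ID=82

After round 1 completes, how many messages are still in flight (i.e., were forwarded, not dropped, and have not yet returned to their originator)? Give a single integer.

Answer: 2

Derivation:
Round 1: pos1(id17) recv 79: fwd; pos2(id73) recv 17: drop; pos3(id82) recv 73: drop; pos0(id79) recv 82: fwd
After round 1: 2 messages still in flight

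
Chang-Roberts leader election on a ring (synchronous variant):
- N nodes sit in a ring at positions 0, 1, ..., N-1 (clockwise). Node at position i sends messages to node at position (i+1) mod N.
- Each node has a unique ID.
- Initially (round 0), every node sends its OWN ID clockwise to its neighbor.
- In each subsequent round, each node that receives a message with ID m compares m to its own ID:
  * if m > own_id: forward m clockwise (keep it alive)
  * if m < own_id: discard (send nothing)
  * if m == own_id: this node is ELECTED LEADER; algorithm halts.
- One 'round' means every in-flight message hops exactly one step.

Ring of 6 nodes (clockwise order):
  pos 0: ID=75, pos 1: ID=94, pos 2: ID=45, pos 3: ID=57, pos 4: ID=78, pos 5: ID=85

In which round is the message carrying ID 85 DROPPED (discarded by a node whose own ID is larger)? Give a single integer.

Round 1: pos1(id94) recv 75: drop; pos2(id45) recv 94: fwd; pos3(id57) recv 45: drop; pos4(id78) recv 57: drop; pos5(id85) recv 78: drop; pos0(id75) recv 85: fwd
Round 2: pos3(id57) recv 94: fwd; pos1(id94) recv 85: drop
Round 3: pos4(id78) recv 94: fwd
Round 4: pos5(id85) recv 94: fwd
Round 5: pos0(id75) recv 94: fwd
Round 6: pos1(id94) recv 94: ELECTED
Message ID 85 originates at pos 5; dropped at pos 1 in round 2

Answer: 2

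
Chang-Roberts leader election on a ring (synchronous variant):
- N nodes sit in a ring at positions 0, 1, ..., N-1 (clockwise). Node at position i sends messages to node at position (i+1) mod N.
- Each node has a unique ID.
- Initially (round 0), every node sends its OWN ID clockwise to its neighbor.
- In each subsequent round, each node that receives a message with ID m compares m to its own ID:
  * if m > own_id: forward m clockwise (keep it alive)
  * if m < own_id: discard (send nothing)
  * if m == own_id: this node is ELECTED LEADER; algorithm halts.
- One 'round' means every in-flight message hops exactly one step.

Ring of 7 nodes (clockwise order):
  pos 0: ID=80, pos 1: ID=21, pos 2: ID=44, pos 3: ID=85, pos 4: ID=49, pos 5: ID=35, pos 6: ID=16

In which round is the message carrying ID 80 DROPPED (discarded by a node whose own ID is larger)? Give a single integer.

Round 1: pos1(id21) recv 80: fwd; pos2(id44) recv 21: drop; pos3(id85) recv 44: drop; pos4(id49) recv 85: fwd; pos5(id35) recv 49: fwd; pos6(id16) recv 35: fwd; pos0(id80) recv 16: drop
Round 2: pos2(id44) recv 80: fwd; pos5(id35) recv 85: fwd; pos6(id16) recv 49: fwd; pos0(id80) recv 35: drop
Round 3: pos3(id85) recv 80: drop; pos6(id16) recv 85: fwd; pos0(id80) recv 49: drop
Round 4: pos0(id80) recv 85: fwd
Round 5: pos1(id21) recv 85: fwd
Round 6: pos2(id44) recv 85: fwd
Round 7: pos3(id85) recv 85: ELECTED
Message ID 80 originates at pos 0; dropped at pos 3 in round 3

Answer: 3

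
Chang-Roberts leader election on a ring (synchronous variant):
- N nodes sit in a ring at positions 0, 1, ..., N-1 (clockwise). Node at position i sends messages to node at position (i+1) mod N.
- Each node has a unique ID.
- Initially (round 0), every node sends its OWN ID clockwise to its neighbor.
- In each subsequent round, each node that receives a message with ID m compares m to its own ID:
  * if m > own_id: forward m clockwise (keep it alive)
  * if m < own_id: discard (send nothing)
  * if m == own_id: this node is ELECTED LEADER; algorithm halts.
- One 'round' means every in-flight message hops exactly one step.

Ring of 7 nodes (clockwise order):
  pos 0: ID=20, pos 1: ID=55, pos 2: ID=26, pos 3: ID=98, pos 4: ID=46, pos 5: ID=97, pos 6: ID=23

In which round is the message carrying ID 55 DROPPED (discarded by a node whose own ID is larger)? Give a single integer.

Answer: 2

Derivation:
Round 1: pos1(id55) recv 20: drop; pos2(id26) recv 55: fwd; pos3(id98) recv 26: drop; pos4(id46) recv 98: fwd; pos5(id97) recv 46: drop; pos6(id23) recv 97: fwd; pos0(id20) recv 23: fwd
Round 2: pos3(id98) recv 55: drop; pos5(id97) recv 98: fwd; pos0(id20) recv 97: fwd; pos1(id55) recv 23: drop
Round 3: pos6(id23) recv 98: fwd; pos1(id55) recv 97: fwd
Round 4: pos0(id20) recv 98: fwd; pos2(id26) recv 97: fwd
Round 5: pos1(id55) recv 98: fwd; pos3(id98) recv 97: drop
Round 6: pos2(id26) recv 98: fwd
Round 7: pos3(id98) recv 98: ELECTED
Message ID 55 originates at pos 1; dropped at pos 3 in round 2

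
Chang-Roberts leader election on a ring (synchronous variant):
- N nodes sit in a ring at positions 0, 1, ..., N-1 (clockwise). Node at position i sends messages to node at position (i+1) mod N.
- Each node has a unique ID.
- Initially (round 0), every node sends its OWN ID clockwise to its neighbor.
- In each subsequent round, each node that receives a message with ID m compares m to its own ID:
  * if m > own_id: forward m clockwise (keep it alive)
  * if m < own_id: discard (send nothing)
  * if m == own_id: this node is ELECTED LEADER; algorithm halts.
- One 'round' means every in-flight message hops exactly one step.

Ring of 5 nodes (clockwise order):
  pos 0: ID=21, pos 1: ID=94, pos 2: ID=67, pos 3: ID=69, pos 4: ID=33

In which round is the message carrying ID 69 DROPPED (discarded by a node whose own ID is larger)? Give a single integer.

Round 1: pos1(id94) recv 21: drop; pos2(id67) recv 94: fwd; pos3(id69) recv 67: drop; pos4(id33) recv 69: fwd; pos0(id21) recv 33: fwd
Round 2: pos3(id69) recv 94: fwd; pos0(id21) recv 69: fwd; pos1(id94) recv 33: drop
Round 3: pos4(id33) recv 94: fwd; pos1(id94) recv 69: drop
Round 4: pos0(id21) recv 94: fwd
Round 5: pos1(id94) recv 94: ELECTED
Message ID 69 originates at pos 3; dropped at pos 1 in round 3

Answer: 3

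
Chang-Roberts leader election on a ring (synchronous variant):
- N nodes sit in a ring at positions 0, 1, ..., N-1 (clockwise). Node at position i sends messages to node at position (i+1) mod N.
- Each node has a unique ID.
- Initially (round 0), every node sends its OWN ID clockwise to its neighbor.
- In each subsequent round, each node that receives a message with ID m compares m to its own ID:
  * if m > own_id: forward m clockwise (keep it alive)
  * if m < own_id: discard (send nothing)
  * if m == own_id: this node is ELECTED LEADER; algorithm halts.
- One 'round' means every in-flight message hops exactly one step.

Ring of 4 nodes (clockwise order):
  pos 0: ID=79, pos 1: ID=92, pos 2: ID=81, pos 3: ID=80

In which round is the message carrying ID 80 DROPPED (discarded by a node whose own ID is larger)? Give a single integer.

Round 1: pos1(id92) recv 79: drop; pos2(id81) recv 92: fwd; pos3(id80) recv 81: fwd; pos0(id79) recv 80: fwd
Round 2: pos3(id80) recv 92: fwd; pos0(id79) recv 81: fwd; pos1(id92) recv 80: drop
Round 3: pos0(id79) recv 92: fwd; pos1(id92) recv 81: drop
Round 4: pos1(id92) recv 92: ELECTED
Message ID 80 originates at pos 3; dropped at pos 1 in round 2

Answer: 2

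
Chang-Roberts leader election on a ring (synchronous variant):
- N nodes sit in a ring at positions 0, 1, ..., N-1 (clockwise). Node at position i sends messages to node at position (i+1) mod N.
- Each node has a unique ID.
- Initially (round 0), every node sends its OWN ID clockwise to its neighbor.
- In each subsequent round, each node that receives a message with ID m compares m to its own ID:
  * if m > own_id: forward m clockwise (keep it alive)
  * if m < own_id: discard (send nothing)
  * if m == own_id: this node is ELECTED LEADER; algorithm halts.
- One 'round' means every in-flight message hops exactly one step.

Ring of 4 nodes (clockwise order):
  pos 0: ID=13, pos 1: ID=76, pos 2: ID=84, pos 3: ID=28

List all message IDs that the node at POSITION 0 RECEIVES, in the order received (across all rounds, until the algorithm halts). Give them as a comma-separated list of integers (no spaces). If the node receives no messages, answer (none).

Round 1: pos1(id76) recv 13: drop; pos2(id84) recv 76: drop; pos3(id28) recv 84: fwd; pos0(id13) recv 28: fwd
Round 2: pos0(id13) recv 84: fwd; pos1(id76) recv 28: drop
Round 3: pos1(id76) recv 84: fwd
Round 4: pos2(id84) recv 84: ELECTED

Answer: 28,84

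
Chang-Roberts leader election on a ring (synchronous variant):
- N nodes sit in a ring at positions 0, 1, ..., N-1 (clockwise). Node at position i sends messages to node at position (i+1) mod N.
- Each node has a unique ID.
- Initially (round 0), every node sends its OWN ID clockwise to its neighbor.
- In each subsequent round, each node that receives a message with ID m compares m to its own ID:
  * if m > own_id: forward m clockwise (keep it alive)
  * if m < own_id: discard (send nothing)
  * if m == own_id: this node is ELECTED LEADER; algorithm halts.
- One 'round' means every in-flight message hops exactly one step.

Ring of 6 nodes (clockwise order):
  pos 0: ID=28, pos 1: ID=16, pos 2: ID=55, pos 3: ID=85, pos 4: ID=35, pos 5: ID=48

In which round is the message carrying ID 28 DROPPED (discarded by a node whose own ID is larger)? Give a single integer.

Answer: 2

Derivation:
Round 1: pos1(id16) recv 28: fwd; pos2(id55) recv 16: drop; pos3(id85) recv 55: drop; pos4(id35) recv 85: fwd; pos5(id48) recv 35: drop; pos0(id28) recv 48: fwd
Round 2: pos2(id55) recv 28: drop; pos5(id48) recv 85: fwd; pos1(id16) recv 48: fwd
Round 3: pos0(id28) recv 85: fwd; pos2(id55) recv 48: drop
Round 4: pos1(id16) recv 85: fwd
Round 5: pos2(id55) recv 85: fwd
Round 6: pos3(id85) recv 85: ELECTED
Message ID 28 originates at pos 0; dropped at pos 2 in round 2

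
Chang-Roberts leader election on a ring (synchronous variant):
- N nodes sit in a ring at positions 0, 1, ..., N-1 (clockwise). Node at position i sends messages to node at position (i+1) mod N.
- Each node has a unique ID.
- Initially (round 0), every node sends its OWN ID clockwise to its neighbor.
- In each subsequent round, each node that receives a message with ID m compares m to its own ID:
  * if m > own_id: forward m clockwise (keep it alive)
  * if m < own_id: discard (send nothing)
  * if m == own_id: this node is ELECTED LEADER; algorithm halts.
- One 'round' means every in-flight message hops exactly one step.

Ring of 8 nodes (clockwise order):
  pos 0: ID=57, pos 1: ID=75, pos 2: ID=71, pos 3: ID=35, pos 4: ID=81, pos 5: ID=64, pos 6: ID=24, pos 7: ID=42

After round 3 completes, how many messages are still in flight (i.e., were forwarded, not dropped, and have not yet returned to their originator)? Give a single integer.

Answer: 2

Derivation:
Round 1: pos1(id75) recv 57: drop; pos2(id71) recv 75: fwd; pos3(id35) recv 71: fwd; pos4(id81) recv 35: drop; pos5(id64) recv 81: fwd; pos6(id24) recv 64: fwd; pos7(id42) recv 24: drop; pos0(id57) recv 42: drop
Round 2: pos3(id35) recv 75: fwd; pos4(id81) recv 71: drop; pos6(id24) recv 81: fwd; pos7(id42) recv 64: fwd
Round 3: pos4(id81) recv 75: drop; pos7(id42) recv 81: fwd; pos0(id57) recv 64: fwd
After round 3: 2 messages still in flight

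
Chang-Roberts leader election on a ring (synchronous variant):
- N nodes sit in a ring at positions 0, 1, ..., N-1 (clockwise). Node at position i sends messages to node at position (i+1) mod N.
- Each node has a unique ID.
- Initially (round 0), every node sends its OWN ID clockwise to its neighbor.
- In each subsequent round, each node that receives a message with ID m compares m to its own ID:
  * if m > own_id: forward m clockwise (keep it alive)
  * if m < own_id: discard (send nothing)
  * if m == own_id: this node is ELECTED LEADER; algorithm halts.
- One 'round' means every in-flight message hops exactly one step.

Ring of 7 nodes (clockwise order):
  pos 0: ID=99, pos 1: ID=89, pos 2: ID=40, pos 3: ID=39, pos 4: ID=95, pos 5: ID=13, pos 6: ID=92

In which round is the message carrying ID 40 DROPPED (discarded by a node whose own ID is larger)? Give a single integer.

Answer: 2

Derivation:
Round 1: pos1(id89) recv 99: fwd; pos2(id40) recv 89: fwd; pos3(id39) recv 40: fwd; pos4(id95) recv 39: drop; pos5(id13) recv 95: fwd; pos6(id92) recv 13: drop; pos0(id99) recv 92: drop
Round 2: pos2(id40) recv 99: fwd; pos3(id39) recv 89: fwd; pos4(id95) recv 40: drop; pos6(id92) recv 95: fwd
Round 3: pos3(id39) recv 99: fwd; pos4(id95) recv 89: drop; pos0(id99) recv 95: drop
Round 4: pos4(id95) recv 99: fwd
Round 5: pos5(id13) recv 99: fwd
Round 6: pos6(id92) recv 99: fwd
Round 7: pos0(id99) recv 99: ELECTED
Message ID 40 originates at pos 2; dropped at pos 4 in round 2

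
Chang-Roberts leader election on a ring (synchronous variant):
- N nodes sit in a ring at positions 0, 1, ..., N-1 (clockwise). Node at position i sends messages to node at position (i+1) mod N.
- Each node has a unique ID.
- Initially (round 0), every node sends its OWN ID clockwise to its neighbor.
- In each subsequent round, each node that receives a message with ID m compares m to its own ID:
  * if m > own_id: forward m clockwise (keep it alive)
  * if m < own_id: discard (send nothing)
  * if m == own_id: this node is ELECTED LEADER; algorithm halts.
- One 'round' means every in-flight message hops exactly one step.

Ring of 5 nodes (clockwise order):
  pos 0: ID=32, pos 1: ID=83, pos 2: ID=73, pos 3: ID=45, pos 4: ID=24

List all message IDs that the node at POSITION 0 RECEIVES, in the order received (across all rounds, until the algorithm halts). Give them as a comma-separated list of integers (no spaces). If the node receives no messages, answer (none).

Answer: 24,45,73,83

Derivation:
Round 1: pos1(id83) recv 32: drop; pos2(id73) recv 83: fwd; pos3(id45) recv 73: fwd; pos4(id24) recv 45: fwd; pos0(id32) recv 24: drop
Round 2: pos3(id45) recv 83: fwd; pos4(id24) recv 73: fwd; pos0(id32) recv 45: fwd
Round 3: pos4(id24) recv 83: fwd; pos0(id32) recv 73: fwd; pos1(id83) recv 45: drop
Round 4: pos0(id32) recv 83: fwd; pos1(id83) recv 73: drop
Round 5: pos1(id83) recv 83: ELECTED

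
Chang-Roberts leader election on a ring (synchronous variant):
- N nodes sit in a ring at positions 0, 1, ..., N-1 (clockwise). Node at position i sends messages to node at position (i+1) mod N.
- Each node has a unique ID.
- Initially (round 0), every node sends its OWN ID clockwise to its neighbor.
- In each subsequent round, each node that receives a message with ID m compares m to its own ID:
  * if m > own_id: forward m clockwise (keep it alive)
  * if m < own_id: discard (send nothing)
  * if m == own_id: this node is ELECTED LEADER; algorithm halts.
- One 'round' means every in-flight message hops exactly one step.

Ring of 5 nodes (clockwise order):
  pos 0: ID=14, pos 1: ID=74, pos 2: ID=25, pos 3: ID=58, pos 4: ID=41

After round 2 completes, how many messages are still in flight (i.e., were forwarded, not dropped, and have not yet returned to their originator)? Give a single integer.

Answer: 2

Derivation:
Round 1: pos1(id74) recv 14: drop; pos2(id25) recv 74: fwd; pos3(id58) recv 25: drop; pos4(id41) recv 58: fwd; pos0(id14) recv 41: fwd
Round 2: pos3(id58) recv 74: fwd; pos0(id14) recv 58: fwd; pos1(id74) recv 41: drop
After round 2: 2 messages still in flight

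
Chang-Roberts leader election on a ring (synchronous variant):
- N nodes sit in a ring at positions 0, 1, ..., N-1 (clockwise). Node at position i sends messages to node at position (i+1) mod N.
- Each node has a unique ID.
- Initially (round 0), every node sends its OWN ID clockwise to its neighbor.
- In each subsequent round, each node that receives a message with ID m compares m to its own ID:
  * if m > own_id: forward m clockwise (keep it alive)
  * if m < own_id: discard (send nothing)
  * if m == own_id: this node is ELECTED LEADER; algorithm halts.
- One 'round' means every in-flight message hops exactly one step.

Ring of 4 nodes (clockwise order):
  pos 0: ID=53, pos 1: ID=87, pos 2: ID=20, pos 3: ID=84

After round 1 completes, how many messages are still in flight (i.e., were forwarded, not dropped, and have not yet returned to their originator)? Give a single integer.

Answer: 2

Derivation:
Round 1: pos1(id87) recv 53: drop; pos2(id20) recv 87: fwd; pos3(id84) recv 20: drop; pos0(id53) recv 84: fwd
After round 1: 2 messages still in flight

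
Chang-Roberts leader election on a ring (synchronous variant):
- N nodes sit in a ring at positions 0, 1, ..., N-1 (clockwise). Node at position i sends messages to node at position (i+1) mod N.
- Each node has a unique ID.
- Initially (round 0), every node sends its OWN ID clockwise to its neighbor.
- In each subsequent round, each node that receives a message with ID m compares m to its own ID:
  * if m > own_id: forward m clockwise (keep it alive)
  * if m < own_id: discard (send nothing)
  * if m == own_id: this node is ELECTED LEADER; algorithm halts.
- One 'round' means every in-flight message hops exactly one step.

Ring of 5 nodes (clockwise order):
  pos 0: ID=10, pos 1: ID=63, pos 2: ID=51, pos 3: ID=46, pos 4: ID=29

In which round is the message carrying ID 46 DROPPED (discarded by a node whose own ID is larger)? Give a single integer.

Round 1: pos1(id63) recv 10: drop; pos2(id51) recv 63: fwd; pos3(id46) recv 51: fwd; pos4(id29) recv 46: fwd; pos0(id10) recv 29: fwd
Round 2: pos3(id46) recv 63: fwd; pos4(id29) recv 51: fwd; pos0(id10) recv 46: fwd; pos1(id63) recv 29: drop
Round 3: pos4(id29) recv 63: fwd; pos0(id10) recv 51: fwd; pos1(id63) recv 46: drop
Round 4: pos0(id10) recv 63: fwd; pos1(id63) recv 51: drop
Round 5: pos1(id63) recv 63: ELECTED
Message ID 46 originates at pos 3; dropped at pos 1 in round 3

Answer: 3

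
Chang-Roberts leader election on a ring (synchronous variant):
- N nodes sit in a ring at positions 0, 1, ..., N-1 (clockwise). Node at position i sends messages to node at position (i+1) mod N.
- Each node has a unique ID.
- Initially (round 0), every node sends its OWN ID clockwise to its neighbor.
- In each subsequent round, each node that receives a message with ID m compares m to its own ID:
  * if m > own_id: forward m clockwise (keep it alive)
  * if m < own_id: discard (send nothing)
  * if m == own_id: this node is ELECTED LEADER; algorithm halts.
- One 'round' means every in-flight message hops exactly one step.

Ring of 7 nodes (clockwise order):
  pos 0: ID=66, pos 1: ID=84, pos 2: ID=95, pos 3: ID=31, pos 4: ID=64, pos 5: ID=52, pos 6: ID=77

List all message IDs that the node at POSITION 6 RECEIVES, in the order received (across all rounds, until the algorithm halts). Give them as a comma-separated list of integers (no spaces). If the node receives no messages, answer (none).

Round 1: pos1(id84) recv 66: drop; pos2(id95) recv 84: drop; pos3(id31) recv 95: fwd; pos4(id64) recv 31: drop; pos5(id52) recv 64: fwd; pos6(id77) recv 52: drop; pos0(id66) recv 77: fwd
Round 2: pos4(id64) recv 95: fwd; pos6(id77) recv 64: drop; pos1(id84) recv 77: drop
Round 3: pos5(id52) recv 95: fwd
Round 4: pos6(id77) recv 95: fwd
Round 5: pos0(id66) recv 95: fwd
Round 6: pos1(id84) recv 95: fwd
Round 7: pos2(id95) recv 95: ELECTED

Answer: 52,64,95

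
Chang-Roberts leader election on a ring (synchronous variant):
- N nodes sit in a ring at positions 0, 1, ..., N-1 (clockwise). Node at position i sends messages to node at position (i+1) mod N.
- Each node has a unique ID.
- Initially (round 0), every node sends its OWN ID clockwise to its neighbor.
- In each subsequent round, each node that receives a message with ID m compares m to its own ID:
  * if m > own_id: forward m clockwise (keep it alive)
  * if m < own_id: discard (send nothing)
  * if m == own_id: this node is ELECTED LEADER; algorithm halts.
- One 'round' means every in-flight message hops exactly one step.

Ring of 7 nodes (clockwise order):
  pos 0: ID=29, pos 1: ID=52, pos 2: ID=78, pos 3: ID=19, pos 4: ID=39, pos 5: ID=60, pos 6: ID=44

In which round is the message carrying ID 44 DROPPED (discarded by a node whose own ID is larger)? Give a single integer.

Round 1: pos1(id52) recv 29: drop; pos2(id78) recv 52: drop; pos3(id19) recv 78: fwd; pos4(id39) recv 19: drop; pos5(id60) recv 39: drop; pos6(id44) recv 60: fwd; pos0(id29) recv 44: fwd
Round 2: pos4(id39) recv 78: fwd; pos0(id29) recv 60: fwd; pos1(id52) recv 44: drop
Round 3: pos5(id60) recv 78: fwd; pos1(id52) recv 60: fwd
Round 4: pos6(id44) recv 78: fwd; pos2(id78) recv 60: drop
Round 5: pos0(id29) recv 78: fwd
Round 6: pos1(id52) recv 78: fwd
Round 7: pos2(id78) recv 78: ELECTED
Message ID 44 originates at pos 6; dropped at pos 1 in round 2

Answer: 2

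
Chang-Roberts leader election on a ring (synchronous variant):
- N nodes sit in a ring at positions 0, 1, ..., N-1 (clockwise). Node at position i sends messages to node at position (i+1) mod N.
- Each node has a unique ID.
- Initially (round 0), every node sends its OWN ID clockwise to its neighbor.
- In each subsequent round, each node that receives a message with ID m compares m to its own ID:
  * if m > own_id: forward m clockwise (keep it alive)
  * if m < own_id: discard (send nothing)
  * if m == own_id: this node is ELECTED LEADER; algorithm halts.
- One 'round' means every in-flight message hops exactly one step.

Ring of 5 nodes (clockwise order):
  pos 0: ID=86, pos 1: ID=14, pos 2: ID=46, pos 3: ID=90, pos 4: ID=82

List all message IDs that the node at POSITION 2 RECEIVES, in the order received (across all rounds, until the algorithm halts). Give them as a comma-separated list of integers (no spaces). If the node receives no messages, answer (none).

Answer: 14,86,90

Derivation:
Round 1: pos1(id14) recv 86: fwd; pos2(id46) recv 14: drop; pos3(id90) recv 46: drop; pos4(id82) recv 90: fwd; pos0(id86) recv 82: drop
Round 2: pos2(id46) recv 86: fwd; pos0(id86) recv 90: fwd
Round 3: pos3(id90) recv 86: drop; pos1(id14) recv 90: fwd
Round 4: pos2(id46) recv 90: fwd
Round 5: pos3(id90) recv 90: ELECTED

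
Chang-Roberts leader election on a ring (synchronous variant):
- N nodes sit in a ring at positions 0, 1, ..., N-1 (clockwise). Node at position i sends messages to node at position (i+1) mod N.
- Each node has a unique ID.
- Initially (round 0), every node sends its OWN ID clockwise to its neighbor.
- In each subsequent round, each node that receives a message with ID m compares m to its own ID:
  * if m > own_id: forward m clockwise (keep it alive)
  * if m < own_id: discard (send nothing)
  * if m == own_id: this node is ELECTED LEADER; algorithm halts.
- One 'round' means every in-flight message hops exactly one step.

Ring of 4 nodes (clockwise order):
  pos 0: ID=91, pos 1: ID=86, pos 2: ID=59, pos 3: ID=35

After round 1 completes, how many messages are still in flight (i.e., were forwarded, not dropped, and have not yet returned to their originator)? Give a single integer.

Answer: 3

Derivation:
Round 1: pos1(id86) recv 91: fwd; pos2(id59) recv 86: fwd; pos3(id35) recv 59: fwd; pos0(id91) recv 35: drop
After round 1: 3 messages still in flight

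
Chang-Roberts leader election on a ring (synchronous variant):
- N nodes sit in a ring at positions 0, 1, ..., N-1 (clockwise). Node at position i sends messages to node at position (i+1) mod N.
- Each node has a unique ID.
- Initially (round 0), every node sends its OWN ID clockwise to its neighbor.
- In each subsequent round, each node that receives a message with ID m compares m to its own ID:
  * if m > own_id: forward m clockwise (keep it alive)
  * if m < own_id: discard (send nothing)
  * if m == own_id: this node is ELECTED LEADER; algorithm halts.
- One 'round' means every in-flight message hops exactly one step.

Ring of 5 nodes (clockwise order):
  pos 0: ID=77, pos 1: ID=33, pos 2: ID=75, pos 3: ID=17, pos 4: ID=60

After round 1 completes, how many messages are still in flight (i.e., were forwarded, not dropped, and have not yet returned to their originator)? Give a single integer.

Round 1: pos1(id33) recv 77: fwd; pos2(id75) recv 33: drop; pos3(id17) recv 75: fwd; pos4(id60) recv 17: drop; pos0(id77) recv 60: drop
After round 1: 2 messages still in flight

Answer: 2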